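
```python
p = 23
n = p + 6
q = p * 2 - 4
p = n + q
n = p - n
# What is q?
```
Trace:
  p=23
  p=23, n=29
  p=23, n=29, q=42
  p=71, n=29, q=42
  p=71, n=42, q=42

Final answer: 42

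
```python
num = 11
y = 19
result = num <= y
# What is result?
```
Trace:
  num=11
  num=11, y=19
  num=11, y=19, result=True

Final answer: True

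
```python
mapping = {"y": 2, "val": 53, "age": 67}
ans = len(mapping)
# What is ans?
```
Trace:
  mapping={'y': 2, 'val': 53, 'age': 67}
  mapping={'y': 2, 'val': 53, 'age': 67}, ans=3

Final answer: 3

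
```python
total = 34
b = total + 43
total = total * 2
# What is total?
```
Trace:
  total=34
  total=34, b=77
  total=68, b=77

Final answer: 68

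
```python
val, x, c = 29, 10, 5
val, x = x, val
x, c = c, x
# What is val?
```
Trace:
  val=29, x=10, c=5
  val=10, x=29, c=5
  val=10, x=5, c=29

Final answer: 10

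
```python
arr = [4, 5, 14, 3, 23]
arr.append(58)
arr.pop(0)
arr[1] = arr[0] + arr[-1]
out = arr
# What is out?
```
Trace:
  arr=[4, 5, 14, 3, 23]
  arr=[4, 5, 14, 3, 23, 58]
  arr=[5, 14, 3, 23, 58]
  arr=[5, 63, 3, 23, 58]
  arr=[5, 63, 3, 23, 58], out=[5, 63, 3, 23, 58]

Final answer: [5, 63, 3, 23, 58]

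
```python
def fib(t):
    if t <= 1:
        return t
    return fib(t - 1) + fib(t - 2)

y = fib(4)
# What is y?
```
Call trace (a repeated sub-call is expanded the first time; later identical calls just restate its return value):
fib(t=4)
  fib(t=3)
    fib(t=2)
      fib(t=1)
      -> return 1
      fib(t=0)
      -> return 0
    -> return 1
    fib(t=1)
    -> return 1
  -> return 2
  fib(t=2) -> return 1  (same call as traced above)
-> return 3

Final answer: 3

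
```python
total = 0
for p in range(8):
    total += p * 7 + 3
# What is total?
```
Trace:
  total=0
  total=3, p=0
  total=13, p=1
  total=30, p=2
  total=54, p=3
  total=85, p=4
  total=123, p=5
  total=168, p=6
  total=220, p=7

Final answer: 220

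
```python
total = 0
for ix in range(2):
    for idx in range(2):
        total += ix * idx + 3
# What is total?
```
Trace:
  total=0
  total=3, ix=0, idx=0
  total=6, ix=0, idx=1
  total=9, ix=1, idx=0
  total=13, ix=1, idx=1

Final answer: 13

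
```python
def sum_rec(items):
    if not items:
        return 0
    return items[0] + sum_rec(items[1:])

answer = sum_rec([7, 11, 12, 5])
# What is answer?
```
Call trace:
sum_rec(items=[7, 11, 12, 5])
  sum_rec(items=[11, 12, 5])
    sum_rec(items=[12, 5])
      sum_rec(items=[5])
        sum_rec(items=[])
        -> return 0
      -> return 5
    -> return 17
  -> return 28
-> return 35

Final answer: 35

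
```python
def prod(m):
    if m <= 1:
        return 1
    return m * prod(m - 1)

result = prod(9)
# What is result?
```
Call trace:
prod(m=9)
  prod(m=8)
    prod(m=7)
      prod(m=6)
        prod(m=5)
          prod(m=4)
            prod(m=3)
              prod(m=2)
                prod(m=1)
                -> return 1
              -> return 2
            -> return 6
          -> return 24
        -> return 120
      -> return 720
    -> return 5040
  -> return 40320
-> return 362880

Final answer: 362880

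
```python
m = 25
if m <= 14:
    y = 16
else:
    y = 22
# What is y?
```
Trace:
  m=25
  m=25, y=22

Final answer: 22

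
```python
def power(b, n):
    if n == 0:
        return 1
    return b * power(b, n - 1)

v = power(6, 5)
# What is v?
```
Call trace:
power(b=6, n=5)
  power(b=6, n=4)
    power(b=6, n=3)
      power(b=6, n=2)
        power(b=6, n=1)
          power(b=6, n=0)
          -> return 1
        -> return 6
      -> return 36
    -> return 216
  -> return 1296
-> return 7776

Final answer: 7776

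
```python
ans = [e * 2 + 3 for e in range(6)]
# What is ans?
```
Trace:
  e=0
  e=1
  e=2
  e=3
  e=4
  e=5
  ans=[3, 5, 7, 9, 11, 13]

Final answer: [3, 5, 7, 9, 11, 13]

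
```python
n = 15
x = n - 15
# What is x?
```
Trace:
  n=15
  n=15, x=0

Final answer: 0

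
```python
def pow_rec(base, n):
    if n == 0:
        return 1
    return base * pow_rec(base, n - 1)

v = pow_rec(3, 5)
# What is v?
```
Call trace:
pow_rec(base=3, n=5)
  pow_rec(base=3, n=4)
    pow_rec(base=3, n=3)
      pow_rec(base=3, n=2)
        pow_rec(base=3, n=1)
          pow_rec(base=3, n=0)
          -> return 1
        -> return 3
      -> return 9
    -> return 27
  -> return 81
-> return 243

Final answer: 243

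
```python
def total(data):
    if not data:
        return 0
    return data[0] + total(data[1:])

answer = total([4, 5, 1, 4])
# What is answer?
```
Call trace:
total(data=[4, 5, 1, 4])
  total(data=[5, 1, 4])
    total(data=[1, 4])
      total(data=[4])
        total(data=[])
        -> return 0
      -> return 4
    -> return 5
  -> return 10
-> return 14

Final answer: 14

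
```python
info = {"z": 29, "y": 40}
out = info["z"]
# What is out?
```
Trace:
  info={'z': 29, 'y': 40}
  info={'z': 29, 'y': 40}, out=29

Final answer: 29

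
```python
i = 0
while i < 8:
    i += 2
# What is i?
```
Trace:
  i=0
  i=2
  i=4
  i=6
  i=8

Final answer: 8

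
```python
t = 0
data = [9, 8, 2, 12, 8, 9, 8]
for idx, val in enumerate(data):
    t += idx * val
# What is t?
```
Trace:
  t=0
  t=0, idx=0, val=9
  t=8, idx=1, val=8
  t=12, idx=2, val=2
  t=48, idx=3, val=12
  t=80, idx=4, val=8
  t=125, idx=5, val=9
  t=173, idx=6, val=8

Final answer: 173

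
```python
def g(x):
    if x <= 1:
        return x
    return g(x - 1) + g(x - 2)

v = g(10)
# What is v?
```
Call trace (a repeated sub-call is expanded the first time; later identical calls just restate its return value):
g(x=10)
  g(x=9)
    g(x=8)
      g(x=7)
        g(x=6)
          g(x=5)
            g(x=4)
              g(x=3)
                g(x=2)
                  g(x=1)
                  -> return 1
                  g(x=0)
                  -> return 0
                -> return 1
                g(x=1)
                -> return 1
              -> return 2
              g(x=2) -> return 1  (same call as traced above)
            -> return 3
            g(x=3) -> return 2  (same call as traced above)
          -> return 5
          g(x=4) -> return 3  (same call as traced above)
        -> return 8
        g(x=5) -> return 5  (same call as traced above)
      -> return 13
      g(x=6) -> return 8  (same call as traced above)
    -> return 21
    g(x=7) -> return 13  (same call as traced above)
  -> return 34
  g(x=8) -> return 21  (same call as traced above)
-> return 55

Final answer: 55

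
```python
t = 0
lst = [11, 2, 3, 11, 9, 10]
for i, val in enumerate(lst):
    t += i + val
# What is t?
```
Trace:
  t=0
  t=11, i=0, val=11
  t=14, i=1, val=2
  t=19, i=2, val=3
  t=33, i=3, val=11
  t=46, i=4, val=9
  t=61, i=5, val=10

Final answer: 61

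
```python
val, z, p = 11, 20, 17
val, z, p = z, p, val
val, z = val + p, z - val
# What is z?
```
Trace:
  val=11, z=20, p=17
  val=20, z=17, p=11
  val=31, z=-3, p=11

Final answer: -3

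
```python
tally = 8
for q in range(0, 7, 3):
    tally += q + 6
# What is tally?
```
Trace:
  tally=8
  tally=14, q=0
  tally=23, q=3
  tally=35, q=6

Final answer: 35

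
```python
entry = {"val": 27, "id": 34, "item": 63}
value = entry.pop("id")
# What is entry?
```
Trace:
  entry={'val': 27, 'id': 34, 'item': 63}
  entry={'val': 27, 'item': 63}, value=34

Final answer: {'val': 27, 'item': 63}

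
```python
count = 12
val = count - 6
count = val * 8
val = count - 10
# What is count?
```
Trace:
  count=12
  count=12, val=6
  count=48, val=6
  count=48, val=38

Final answer: 48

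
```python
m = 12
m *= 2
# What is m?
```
Trace:
  m=12
  m=24

Final answer: 24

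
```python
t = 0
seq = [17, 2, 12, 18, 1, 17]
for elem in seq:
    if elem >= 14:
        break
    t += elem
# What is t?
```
Trace:
  t=0
  t=0, elem=17

Final answer: 0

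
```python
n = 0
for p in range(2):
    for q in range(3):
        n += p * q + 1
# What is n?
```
Trace:
  n=0
  n=1, p=0, q=0
  n=2, p=0, q=1
  n=3, p=0, q=2
  n=4, p=1, q=0
  n=6, p=1, q=1
  n=9, p=1, q=2

Final answer: 9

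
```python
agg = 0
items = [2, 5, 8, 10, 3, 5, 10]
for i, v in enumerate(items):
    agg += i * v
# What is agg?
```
Trace:
  agg=0
  agg=0, i=0, v=2
  agg=5, i=1, v=5
  agg=21, i=2, v=8
  agg=51, i=3, v=10
  agg=63, i=4, v=3
  agg=88, i=5, v=5
  agg=148, i=6, v=10

Final answer: 148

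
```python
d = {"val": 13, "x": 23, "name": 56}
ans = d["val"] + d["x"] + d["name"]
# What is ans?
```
Trace:
  d={'val': 13, 'x': 23, 'name': 56}
  d={'val': 13, 'x': 23, 'name': 56}, ans=92

Final answer: 92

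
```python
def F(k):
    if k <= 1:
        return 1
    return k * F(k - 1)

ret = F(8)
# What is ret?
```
Call trace:
F(k=8)
  F(k=7)
    F(k=6)
      F(k=5)
        F(k=4)
          F(k=3)
            F(k=2)
              F(k=1)
              -> return 1
            -> return 2
          -> return 6
        -> return 24
      -> return 120
    -> return 720
  -> return 5040
-> return 40320

Final answer: 40320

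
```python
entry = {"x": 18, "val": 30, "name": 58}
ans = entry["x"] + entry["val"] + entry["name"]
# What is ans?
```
Trace:
  entry={'x': 18, 'val': 30, 'name': 58}
  entry={'x': 18, 'val': 30, 'name': 58}, ans=106

Final answer: 106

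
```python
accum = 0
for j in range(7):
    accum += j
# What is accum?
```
Trace:
  accum=0
  accum=0, j=0
  accum=1, j=1
  accum=3, j=2
  accum=6, j=3
  accum=10, j=4
  accum=15, j=5
  accum=21, j=6

Final answer: 21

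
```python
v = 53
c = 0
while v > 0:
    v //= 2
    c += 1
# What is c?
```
Trace:
  v=53
  v=53, c=0
  v=26, c=1
  v=13, c=2
  v=6, c=3
  v=3, c=4
  v=1, c=5
  v=0, c=6

Final answer: 6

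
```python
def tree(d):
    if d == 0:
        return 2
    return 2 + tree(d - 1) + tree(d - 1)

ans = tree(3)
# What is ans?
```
Call trace (a repeated sub-call is expanded the first time; later identical calls just restate its return value):
tree(d=3)
  tree(d=2)
    tree(d=1)
      tree(d=0)
      -> return 2
      tree(d=0)
      -> return 2
    -> return 6
    tree(d=1) -> return 6  (same call as traced above)
  -> return 14
  tree(d=2) -> return 14  (same call as traced above)
-> return 30

Final answer: 30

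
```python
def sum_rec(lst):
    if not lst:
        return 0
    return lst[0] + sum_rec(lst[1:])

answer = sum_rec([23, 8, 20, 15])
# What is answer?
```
Call trace:
sum_rec(lst=[23, 8, 20, 15])
  sum_rec(lst=[8, 20, 15])
    sum_rec(lst=[20, 15])
      sum_rec(lst=[15])
        sum_rec(lst=[])
        -> return 0
      -> return 15
    -> return 35
  -> return 43
-> return 66

Final answer: 66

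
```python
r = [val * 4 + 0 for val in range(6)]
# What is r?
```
Trace:
  val=0
  val=1
  val=2
  val=3
  val=4
  val=5
  r=[0, 4, 8, 12, 16, 20]

Final answer: [0, 4, 8, 12, 16, 20]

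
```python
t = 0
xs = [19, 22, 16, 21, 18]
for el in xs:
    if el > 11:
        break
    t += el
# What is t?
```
Trace:
  t=0
  t=0, el=19

Final answer: 0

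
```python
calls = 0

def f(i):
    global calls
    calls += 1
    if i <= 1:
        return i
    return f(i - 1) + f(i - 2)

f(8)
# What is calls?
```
Call trace (a repeated sub-call is expanded the first time; later identical calls just restate its return value):
f(i=8)
  f(i=7)
    f(i=6)
      f(i=5)
        f(i=4)
          f(i=3)
            f(i=2)
              f(i=1)
              -> return 1
              f(i=0)
              -> return 0
            -> return 1
            f(i=1)
            -> return 1
          -> return 2
          f(i=2) -> return 1  (same call as traced above)
        -> return 3
        f(i=3) -> return 2  (same call as traced above)
      -> return 5
      f(i=4) -> return 3  (same call as traced above)
    -> return 8
    f(i=5) -> return 5  (same call as traced above)
  -> return 13
  f(i=6) -> return 8  (same call as traced above)
-> return 21

calls is incremented once per call, so count the calls in each subtree. Let C(i) = number of calls made by f(i).
C(0) = C(1) = 1 (base case, no recursion); C(i) = 1 + C(i - 1) + C(i - 2) otherwise.
C(2) = 1 + C(1) + C(0) = 1 + 1 + 1 = 3
C(3) = 1 + C(2) + C(1) = 1 + 3 + 1 = 5
C(4) = 1 + C(3) + C(2) = 1 + 5 + 3 = 9
C(5) = 1 + C(4) + C(3) = 1 + 9 + 5 = 15
C(6) = 1 + C(5) + C(4) = 1 + 15 + 9 = 25
C(7) = 1 + C(6) + C(5) = 1 + 25 + 15 = 41
C(8) = 1 + C(7) + C(6) = 1 + 41 + 25 = 67
calls = C(8) = 67

Final answer: 67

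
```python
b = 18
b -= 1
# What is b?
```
Trace:
  b=18
  b=17

Final answer: 17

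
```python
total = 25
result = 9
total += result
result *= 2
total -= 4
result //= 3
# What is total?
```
Trace:
  total=25
  total=25, result=9
  total=34, result=9
  total=34, result=18
  total=30, result=18
  total=30, result=6

Final answer: 30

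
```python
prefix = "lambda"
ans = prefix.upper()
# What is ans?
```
Trace:
  prefix='lambda'
  prefix='lambda', ans='LAMBDA'

Final answer: 'LAMBDA'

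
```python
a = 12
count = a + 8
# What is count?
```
Trace:
  a=12
  a=12, count=20

Final answer: 20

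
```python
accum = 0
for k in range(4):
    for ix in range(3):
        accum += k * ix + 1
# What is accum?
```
Trace:
  accum=0
  accum=1, k=0, ix=0
  accum=2, k=0, ix=1
  accum=3, k=0, ix=2
  accum=4, k=1, ix=0
  accum=6, k=1, ix=1
  accum=9, k=1, ix=2
  accum=10, k=2, ix=0
  accum=13, k=2, ix=1
  accum=18, k=2, ix=2
  accum=19, k=3, ix=0
  accum=23, k=3, ix=1
  accum=30, k=3, ix=2

Final answer: 30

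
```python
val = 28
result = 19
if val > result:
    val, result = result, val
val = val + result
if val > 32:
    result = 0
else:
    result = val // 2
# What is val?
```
Trace:
  val=28
  val=28, result=19
  val=19, result=28
  val=47, result=28
  val=47, result=0

Final answer: 47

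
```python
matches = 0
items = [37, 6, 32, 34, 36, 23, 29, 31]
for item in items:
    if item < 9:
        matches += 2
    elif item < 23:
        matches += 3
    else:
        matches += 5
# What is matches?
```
Trace:
  matches=0
  matches=5, item=37
  matches=7, item=6
  matches=12, item=32
  matches=17, item=34
  matches=22, item=36
  matches=27, item=23
  matches=32, item=29
  matches=37, item=31

Final answer: 37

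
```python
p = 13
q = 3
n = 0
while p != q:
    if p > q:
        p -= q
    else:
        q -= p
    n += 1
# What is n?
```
Trace:
  p=13
  p=13, q=3
  p=13, q=3, n=0
  p=10, q=3, n=1
  p=7, q=3, n=2
  p=4, q=3, n=3
  p=1, q=3, n=4
  p=1, q=2, n=5
  p=1, q=1, n=6

Final answer: 6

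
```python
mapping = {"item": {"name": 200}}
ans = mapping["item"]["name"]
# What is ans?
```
Trace:
  mapping={'item': {'name': 200}}
  mapping={'item': {'name': 200}}, ans=200

Final answer: 200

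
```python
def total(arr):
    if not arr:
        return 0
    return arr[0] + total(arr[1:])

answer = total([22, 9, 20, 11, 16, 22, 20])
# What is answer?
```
Call trace:
total(arr=[22, 9, 20, 11, 16, 22, 20])
  total(arr=[9, 20, 11, 16, 22, 20])
    total(arr=[20, 11, 16, 22, 20])
      total(arr=[11, 16, 22, 20])
        total(arr=[16, 22, 20])
          total(arr=[22, 20])
            total(arr=[20])
              total(arr=[])
              -> return 0
            -> return 20
          -> return 42
        -> return 58
      -> return 69
    -> return 89
  -> return 98
-> return 120

Final answer: 120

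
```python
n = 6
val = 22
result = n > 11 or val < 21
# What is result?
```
Trace:
  n=6
  n=6, val=22
  n=6, val=22, result=False

Final answer: False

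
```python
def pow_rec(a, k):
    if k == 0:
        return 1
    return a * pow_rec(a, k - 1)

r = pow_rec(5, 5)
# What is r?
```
Call trace:
pow_rec(a=5, k=5)
  pow_rec(a=5, k=4)
    pow_rec(a=5, k=3)
      pow_rec(a=5, k=2)
        pow_rec(a=5, k=1)
          pow_rec(a=5, k=0)
          -> return 1
        -> return 5
      -> return 25
    -> return 125
  -> return 625
-> return 3125

Final answer: 3125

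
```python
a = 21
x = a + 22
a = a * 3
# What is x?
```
Trace:
  a=21
  a=21, x=43
  a=63, x=43

Final answer: 43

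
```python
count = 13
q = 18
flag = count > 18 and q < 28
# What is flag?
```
Trace:
  count=13
  count=13, q=18
  count=13, q=18, flag=False

Final answer: False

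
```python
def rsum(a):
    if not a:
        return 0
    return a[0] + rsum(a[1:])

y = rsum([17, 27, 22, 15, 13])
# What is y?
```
Call trace:
rsum(a=[17, 27, 22, 15, 13])
  rsum(a=[27, 22, 15, 13])
    rsum(a=[22, 15, 13])
      rsum(a=[15, 13])
        rsum(a=[13])
          rsum(a=[])
          -> return 0
        -> return 13
      -> return 28
    -> return 50
  -> return 77
-> return 94

Final answer: 94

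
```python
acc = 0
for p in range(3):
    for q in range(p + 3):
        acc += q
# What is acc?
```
Trace:
  acc=0
  acc=0, p=0, q=0
  acc=1, p=0, q=1
  acc=3, p=0, q=2
  acc=3, p=1, q=0
  acc=4, p=1, q=1
  acc=6, p=1, q=2
  acc=9, p=1, q=3
  acc=9, p=2, q=0
  acc=10, p=2, q=1
  acc=12, p=2, q=2
  acc=15, p=2, q=3
  acc=19, p=2, q=4

Final answer: 19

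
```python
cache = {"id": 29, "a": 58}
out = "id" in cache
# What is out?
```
Trace:
  cache={'id': 29, 'a': 58}
  cache={'id': 29, 'a': 58}, out=True

Final answer: True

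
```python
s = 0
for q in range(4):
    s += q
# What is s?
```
Trace:
  s=0
  s=0, q=0
  s=1, q=1
  s=3, q=2
  s=6, q=3

Final answer: 6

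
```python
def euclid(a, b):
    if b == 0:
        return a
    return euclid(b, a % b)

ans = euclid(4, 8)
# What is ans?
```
Call trace:
euclid(a=4, b=8)
  euclid(a=8, b=4)
    euclid(a=4, b=0)
    -> return 4
  -> return 4
-> return 4

Final answer: 4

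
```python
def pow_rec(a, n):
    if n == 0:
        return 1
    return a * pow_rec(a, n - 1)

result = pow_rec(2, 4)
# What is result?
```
Call trace:
pow_rec(a=2, n=4)
  pow_rec(a=2, n=3)
    pow_rec(a=2, n=2)
      pow_rec(a=2, n=1)
        pow_rec(a=2, n=0)
        -> return 1
      -> return 2
    -> return 4
  -> return 8
-> return 16

Final answer: 16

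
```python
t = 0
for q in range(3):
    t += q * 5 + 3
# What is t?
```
Trace:
  t=0
  t=3, q=0
  t=11, q=1
  t=24, q=2

Final answer: 24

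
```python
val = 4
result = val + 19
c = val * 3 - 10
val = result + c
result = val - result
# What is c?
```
Trace:
  val=4
  val=4, result=23
  val=4, result=23, c=2
  val=25, result=23, c=2
  val=25, result=2, c=2

Final answer: 2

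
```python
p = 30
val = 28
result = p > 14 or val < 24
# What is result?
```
Trace:
  p=30
  p=30, val=28
  p=30, val=28, result=True

Final answer: True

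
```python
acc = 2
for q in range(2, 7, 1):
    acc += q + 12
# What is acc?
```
Trace:
  acc=2
  acc=16, q=2
  acc=31, q=3
  acc=47, q=4
  acc=64, q=5
  acc=82, q=6

Final answer: 82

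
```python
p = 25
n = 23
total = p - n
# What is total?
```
Trace:
  p=25
  p=25, n=23
  p=25, n=23, total=2

Final answer: 2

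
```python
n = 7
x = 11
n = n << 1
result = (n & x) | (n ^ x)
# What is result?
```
Trace:
  n=7
  n=7, x=11
  n=14, x=11
  n=14, x=11, result=15

Final answer: 15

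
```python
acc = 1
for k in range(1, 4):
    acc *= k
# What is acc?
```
Trace:
  acc=1
  acc=1, k=1
  acc=2, k=2
  acc=6, k=3

Final answer: 6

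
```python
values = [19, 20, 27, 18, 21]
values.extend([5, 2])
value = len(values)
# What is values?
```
Trace:
  values=[19, 20, 27, 18, 21]
  values=[19, 20, 27, 18, 21, 5, 2]
  values=[19, 20, 27, 18, 21, 5, 2], value=7

Final answer: [19, 20, 27, 18, 21, 5, 2]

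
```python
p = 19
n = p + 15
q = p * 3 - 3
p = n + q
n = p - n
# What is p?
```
Trace:
  p=19
  p=19, n=34
  p=19, n=34, q=54
  p=88, n=34, q=54
  p=88, n=54, q=54

Final answer: 88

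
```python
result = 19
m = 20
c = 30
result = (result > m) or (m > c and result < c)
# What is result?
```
Trace:
  result=19
  result=19, m=20
  result=19, m=20, c=30
  result=False, m=20, c=30

Final answer: False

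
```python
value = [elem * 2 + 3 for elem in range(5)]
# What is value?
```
Trace:
  elem=0
  elem=1
  elem=2
  elem=3
  elem=4
  value=[3, 5, 7, 9, 11]

Final answer: [3, 5, 7, 9, 11]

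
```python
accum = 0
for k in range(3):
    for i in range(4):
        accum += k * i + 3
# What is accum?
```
Trace:
  accum=0
  accum=3, k=0, i=0
  accum=6, k=0, i=1
  accum=9, k=0, i=2
  accum=12, k=0, i=3
  accum=15, k=1, i=0
  accum=19, k=1, i=1
  accum=24, k=1, i=2
  accum=30, k=1, i=3
  accum=33, k=2, i=0
  accum=38, k=2, i=1
  accum=45, k=2, i=2
  accum=54, k=2, i=3

Final answer: 54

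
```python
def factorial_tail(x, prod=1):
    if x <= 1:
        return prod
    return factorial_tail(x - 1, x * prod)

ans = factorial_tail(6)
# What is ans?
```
Call trace:
factorial_tail(x=6, prod=1)
  factorial_tail(x=5, prod=6)
    factorial_tail(x=4, prod=30)
      factorial_tail(x=3, prod=120)
        factorial_tail(x=2, prod=360)
          factorial_tail(x=1, prod=720)
          -> return 720
        -> return 720
      -> return 720
    -> return 720
  -> return 720
-> return 720

Final answer: 720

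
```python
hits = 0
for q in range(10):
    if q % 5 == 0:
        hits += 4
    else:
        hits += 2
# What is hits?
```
Trace:
  hits=0
  hits=4, q=0
  hits=6, q=1
  hits=8, q=2
  hits=10, q=3
  hits=12, q=4
  hits=16, q=5
  hits=18, q=6
  hits=20, q=7
  hits=22, q=8
  hits=24, q=9

Final answer: 24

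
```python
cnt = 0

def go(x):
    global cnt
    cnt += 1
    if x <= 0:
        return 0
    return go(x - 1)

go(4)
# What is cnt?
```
Call trace:
go(x=4)
  go(x=3)
    go(x=2)
      go(x=1)
        go(x=0)
        -> return 0
      -> return 0
    -> return 0
  -> return 0
-> return 0

cnt is incremented once per call. go is entered once for each x = 4, 3, 2, 1, 0 (the x <= 0 call returns without recursing), i.e. 4 + 1 calls.
cnt = 5

Final answer: 5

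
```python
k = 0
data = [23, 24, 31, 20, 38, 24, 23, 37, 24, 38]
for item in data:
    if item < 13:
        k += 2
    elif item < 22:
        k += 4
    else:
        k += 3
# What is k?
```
Trace:
  k=0
  k=3, item=23
  k=6, item=24
  k=9, item=31
  k=13, item=20
  k=16, item=38
  k=19, item=24
  k=22, item=23
  k=25, item=37
  k=28, item=24
  k=31, item=38

Final answer: 31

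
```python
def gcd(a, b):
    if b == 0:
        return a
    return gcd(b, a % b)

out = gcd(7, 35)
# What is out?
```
Call trace:
gcd(a=7, b=35)
  gcd(a=35, b=7)
    gcd(a=7, b=0)
    -> return 7
  -> return 7
-> return 7

Final answer: 7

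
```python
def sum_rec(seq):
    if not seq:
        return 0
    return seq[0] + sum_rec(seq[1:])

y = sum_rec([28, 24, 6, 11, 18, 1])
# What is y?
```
Call trace:
sum_rec(seq=[28, 24, 6, 11, 18, 1])
  sum_rec(seq=[24, 6, 11, 18, 1])
    sum_rec(seq=[6, 11, 18, 1])
      sum_rec(seq=[11, 18, 1])
        sum_rec(seq=[18, 1])
          sum_rec(seq=[1])
            sum_rec(seq=[])
            -> return 0
          -> return 1
        -> return 19
      -> return 30
    -> return 36
  -> return 60
-> return 88

Final answer: 88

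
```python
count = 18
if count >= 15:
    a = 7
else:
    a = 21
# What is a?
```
Trace:
  count=18
  count=18, a=7

Final answer: 7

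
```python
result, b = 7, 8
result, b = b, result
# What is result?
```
Trace:
  result=7, b=8
  result=8, b=7

Final answer: 8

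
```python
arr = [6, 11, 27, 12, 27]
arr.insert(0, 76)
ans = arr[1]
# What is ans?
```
Trace:
  arr=[6, 11, 27, 12, 27]
  arr=[76, 6, 11, 27, 12, 27]
  arr=[76, 6, 11, 27, 12, 27], ans=6

Final answer: 6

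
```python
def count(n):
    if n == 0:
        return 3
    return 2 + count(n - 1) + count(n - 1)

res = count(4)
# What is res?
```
Call trace (a repeated sub-call is expanded the first time; later identical calls just restate its return value):
count(n=4)
  count(n=3)
    count(n=2)
      count(n=1)
        count(n=0)
        -> return 3
        count(n=0)
        -> return 3
      -> return 8
      count(n=1) -> return 8  (same call as traced above)
    -> return 18
    count(n=2) -> return 18  (same call as traced above)
  -> return 38
  count(n=3) -> return 38  (same call as traced above)
-> return 78

Final answer: 78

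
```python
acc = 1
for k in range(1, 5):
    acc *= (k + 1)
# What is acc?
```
Trace:
  acc=1
  acc=2, k=1
  acc=6, k=2
  acc=24, k=3
  acc=120, k=4

Final answer: 120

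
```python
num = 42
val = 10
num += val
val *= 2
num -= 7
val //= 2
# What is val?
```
Trace:
  num=42
  num=42, val=10
  num=52, val=10
  num=52, val=20
  num=45, val=20
  num=45, val=10

Final answer: 10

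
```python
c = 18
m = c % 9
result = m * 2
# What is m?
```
Trace:
  c=18
  c=18, m=0
  c=18, m=0, result=0

Final answer: 0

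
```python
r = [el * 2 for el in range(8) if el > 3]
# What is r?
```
Trace:
  el=0
  el=1
  el=2
  el=3
  el=4
  el=5
  el=6
  el=7
  r=[8, 10, 12, 14]

Final answer: [8, 10, 12, 14]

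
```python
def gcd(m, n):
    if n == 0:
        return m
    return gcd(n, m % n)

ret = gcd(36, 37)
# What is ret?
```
Call trace:
gcd(m=36, n=37)
  gcd(m=37, n=36)
    gcd(m=36, n=1)
      gcd(m=1, n=0)
      -> return 1
    -> return 1
  -> return 1
-> return 1

Final answer: 1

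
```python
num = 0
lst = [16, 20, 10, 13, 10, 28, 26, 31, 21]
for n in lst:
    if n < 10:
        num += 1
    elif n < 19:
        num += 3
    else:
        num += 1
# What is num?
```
Trace:
  num=0
  num=3, n=16
  num=4, n=20
  num=7, n=10
  num=10, n=13
  num=13, n=10
  num=14, n=28
  num=15, n=26
  num=16, n=31
  num=17, n=21

Final answer: 17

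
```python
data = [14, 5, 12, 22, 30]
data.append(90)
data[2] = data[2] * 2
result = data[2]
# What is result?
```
Trace:
  data=[14, 5, 12, 22, 30]
  data=[14, 5, 12, 22, 30, 90]
  data=[14, 5, 24, 22, 30, 90]
  data=[14, 5, 24, 22, 30, 90], result=24

Final answer: 24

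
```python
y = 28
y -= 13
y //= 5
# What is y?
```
Trace:
  y=28
  y=15
  y=3

Final answer: 3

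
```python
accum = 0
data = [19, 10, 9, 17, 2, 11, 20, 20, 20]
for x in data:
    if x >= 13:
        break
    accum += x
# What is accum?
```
Trace:
  accum=0
  accum=0, x=19

Final answer: 0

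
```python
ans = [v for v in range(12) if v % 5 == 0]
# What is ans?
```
Trace:
  v=0
  v=1
  v=2
  v=3
  v=4
  v=5
  v=6
  v=7
  v=8
  v=9
  v=10
  v=11
  ans=[0, 5, 10]

Final answer: [0, 5, 10]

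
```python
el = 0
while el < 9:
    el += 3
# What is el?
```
Trace:
  el=0
  el=3
  el=6
  el=9

Final answer: 9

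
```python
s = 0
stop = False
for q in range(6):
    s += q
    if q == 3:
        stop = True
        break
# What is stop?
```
Trace:
  s=0
  s=0, stop=False
  s=0, stop=False, q=0
  s=1, stop=False, q=1
  s=3, stop=False, q=2
  s=6, stop=True, q=3

Final answer: True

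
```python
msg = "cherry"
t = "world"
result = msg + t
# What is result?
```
Trace:
  msg='cherry'
  msg='cherry', t='world'
  msg='cherry', t='world', result='cherryworld'

Final answer: 'cherryworld'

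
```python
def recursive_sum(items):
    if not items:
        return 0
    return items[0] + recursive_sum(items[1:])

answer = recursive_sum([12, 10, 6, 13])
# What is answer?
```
Call trace:
recursive_sum(items=[12, 10, 6, 13])
  recursive_sum(items=[10, 6, 13])
    recursive_sum(items=[6, 13])
      recursive_sum(items=[13])
        recursive_sum(items=[])
        -> return 0
      -> return 13
    -> return 19
  -> return 29
-> return 41

Final answer: 41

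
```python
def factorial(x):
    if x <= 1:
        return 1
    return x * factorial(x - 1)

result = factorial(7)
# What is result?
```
Call trace:
factorial(x=7)
  factorial(x=6)
    factorial(x=5)
      factorial(x=4)
        factorial(x=3)
          factorial(x=2)
            factorial(x=1)
            -> return 1
          -> return 2
        -> return 6
      -> return 24
    -> return 120
  -> return 720
-> return 5040

Final answer: 5040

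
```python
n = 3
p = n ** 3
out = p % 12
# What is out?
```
Trace:
  n=3
  n=3, p=27
  n=3, p=27, out=3

Final answer: 3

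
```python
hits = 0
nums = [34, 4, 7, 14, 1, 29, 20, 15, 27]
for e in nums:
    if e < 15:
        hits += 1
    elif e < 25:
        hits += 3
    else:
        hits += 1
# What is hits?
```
Trace:
  hits=0
  hits=1, e=34
  hits=2, e=4
  hits=3, e=7
  hits=4, e=14
  hits=5, e=1
  hits=6, e=29
  hits=9, e=20
  hits=12, e=15
  hits=13, e=27

Final answer: 13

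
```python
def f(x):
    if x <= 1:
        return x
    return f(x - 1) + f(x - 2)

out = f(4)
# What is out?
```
Call trace (a repeated sub-call is expanded the first time; later identical calls just restate its return value):
f(x=4)
  f(x=3)
    f(x=2)
      f(x=1)
      -> return 1
      f(x=0)
      -> return 0
    -> return 1
    f(x=1)
    -> return 1
  -> return 2
  f(x=2) -> return 1  (same call as traced above)
-> return 3

Final answer: 3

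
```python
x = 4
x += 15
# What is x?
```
Trace:
  x=4
  x=19

Final answer: 19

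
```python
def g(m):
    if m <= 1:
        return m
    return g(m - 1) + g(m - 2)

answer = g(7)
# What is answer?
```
Call trace (a repeated sub-call is expanded the first time; later identical calls just restate its return value):
g(m=7)
  g(m=6)
    g(m=5)
      g(m=4)
        g(m=3)
          g(m=2)
            g(m=1)
            -> return 1
            g(m=0)
            -> return 0
          -> return 1
          g(m=1)
          -> return 1
        -> return 2
        g(m=2) -> return 1  (same call as traced above)
      -> return 3
      g(m=3) -> return 2  (same call as traced above)
    -> return 5
    g(m=4) -> return 3  (same call as traced above)
  -> return 8
  g(m=5) -> return 5  (same call as traced above)
-> return 13

Final answer: 13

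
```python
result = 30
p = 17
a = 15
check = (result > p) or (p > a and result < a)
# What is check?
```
Trace:
  result=30
  result=30, p=17
  result=30, p=17, a=15
  result=30, p=17, a=15, check=True

Final answer: True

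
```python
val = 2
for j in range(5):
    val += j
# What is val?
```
Trace:
  val=2
  val=2, j=0
  val=3, j=1
  val=5, j=2
  val=8, j=3
  val=12, j=4

Final answer: 12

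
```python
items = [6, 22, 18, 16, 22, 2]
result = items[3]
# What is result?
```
Trace:
  items=[6, 22, 18, 16, 22, 2]
  items=[6, 22, 18, 16, 22, 2], result=16

Final answer: 16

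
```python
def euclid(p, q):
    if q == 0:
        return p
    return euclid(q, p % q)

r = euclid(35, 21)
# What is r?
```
Call trace:
euclid(p=35, q=21)
  euclid(p=21, q=14)
    euclid(p=14, q=7)
      euclid(p=7, q=0)
      -> return 7
    -> return 7
  -> return 7
-> return 7

Final answer: 7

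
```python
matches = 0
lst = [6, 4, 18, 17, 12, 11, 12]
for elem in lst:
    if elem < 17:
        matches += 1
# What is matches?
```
Trace:
  matches=0
  matches=1, elem=6
  matches=2, elem=4
  matches=2, elem=18
  matches=2, elem=17
  matches=3, elem=12
  matches=4, elem=11
  matches=5, elem=12

Final answer: 5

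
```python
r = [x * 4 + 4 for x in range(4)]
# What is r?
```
Trace:
  x=0
  x=1
  x=2
  x=3
  r=[4, 8, 12, 16]

Final answer: [4, 8, 12, 16]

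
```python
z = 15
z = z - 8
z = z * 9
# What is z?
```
Trace:
  z=15
  z=7
  z=63

Final answer: 63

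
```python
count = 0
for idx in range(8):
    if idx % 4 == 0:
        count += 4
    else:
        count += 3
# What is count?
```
Trace:
  count=0
  count=4, idx=0
  count=7, idx=1
  count=10, idx=2
  count=13, idx=3
  count=17, idx=4
  count=20, idx=5
  count=23, idx=6
  count=26, idx=7

Final answer: 26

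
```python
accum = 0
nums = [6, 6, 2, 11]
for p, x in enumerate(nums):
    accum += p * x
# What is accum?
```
Trace:
  accum=0
  accum=0, p=0, x=6
  accum=6, p=1, x=6
  accum=10, p=2, x=2
  accum=43, p=3, x=11

Final answer: 43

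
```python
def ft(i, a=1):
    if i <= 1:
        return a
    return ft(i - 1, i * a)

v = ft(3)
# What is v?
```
Call trace:
ft(i=3, a=1)
  ft(i=2, a=3)
    ft(i=1, a=6)
    -> return 6
  -> return 6
-> return 6

Final answer: 6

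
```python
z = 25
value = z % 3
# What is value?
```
Trace:
  z=25
  z=25, value=1

Final answer: 1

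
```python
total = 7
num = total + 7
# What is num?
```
Trace:
  total=7
  total=7, num=14

Final answer: 14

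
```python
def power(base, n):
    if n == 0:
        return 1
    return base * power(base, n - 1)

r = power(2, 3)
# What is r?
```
Call trace:
power(base=2, n=3)
  power(base=2, n=2)
    power(base=2, n=1)
      power(base=2, n=0)
      -> return 1
    -> return 2
  -> return 4
-> return 8

Final answer: 8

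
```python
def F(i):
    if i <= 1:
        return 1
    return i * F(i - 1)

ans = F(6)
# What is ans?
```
Call trace:
F(i=6)
  F(i=5)
    F(i=4)
      F(i=3)
        F(i=2)
          F(i=1)
          -> return 1
        -> return 2
      -> return 6
    -> return 24
  -> return 120
-> return 720

Final answer: 720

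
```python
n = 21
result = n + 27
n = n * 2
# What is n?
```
Trace:
  n=21
  n=21, result=48
  n=42, result=48

Final answer: 42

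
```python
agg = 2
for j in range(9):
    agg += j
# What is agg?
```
Trace:
  agg=2
  agg=2, j=0
  agg=3, j=1
  agg=5, j=2
  agg=8, j=3
  agg=12, j=4
  agg=17, j=5
  agg=23, j=6
  agg=30, j=7
  agg=38, j=8

Final answer: 38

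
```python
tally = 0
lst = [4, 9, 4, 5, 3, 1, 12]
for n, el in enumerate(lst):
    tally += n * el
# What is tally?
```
Trace:
  tally=0
  tally=0, n=0, el=4
  tally=9, n=1, el=9
  tally=17, n=2, el=4
  tally=32, n=3, el=5
  tally=44, n=4, el=3
  tally=49, n=5, el=1
  tally=121, n=6, el=12

Final answer: 121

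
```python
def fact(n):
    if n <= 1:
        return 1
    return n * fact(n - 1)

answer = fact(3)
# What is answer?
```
Call trace:
fact(n=3)
  fact(n=2)
    fact(n=1)
    -> return 1
  -> return 2
-> return 6

Final answer: 6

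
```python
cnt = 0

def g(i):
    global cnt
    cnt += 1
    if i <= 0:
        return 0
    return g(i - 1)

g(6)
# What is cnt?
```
Call trace:
g(i=6)
  g(i=5)
    g(i=4)
      g(i=3)
        g(i=2)
          g(i=1)
            g(i=0)
            -> return 0
          -> return 0
        -> return 0
      -> return 0
    -> return 0
  -> return 0
-> return 0

cnt is incremented once per call. g is entered once for each i = 6, 5, 4, 3, 2, 1, 0 (the i <= 0 call returns without recursing), i.e. 6 + 1 calls.
cnt = 7

Final answer: 7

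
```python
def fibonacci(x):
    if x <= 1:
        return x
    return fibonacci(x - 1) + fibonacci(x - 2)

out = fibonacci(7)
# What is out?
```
Call trace (a repeated sub-call is expanded the first time; later identical calls just restate its return value):
fibonacci(x=7)
  fibonacci(x=6)
    fibonacci(x=5)
      fibonacci(x=4)
        fibonacci(x=3)
          fibonacci(x=2)
            fibonacci(x=1)
            -> return 1
            fibonacci(x=0)
            -> return 0
          -> return 1
          fibonacci(x=1)
          -> return 1
        -> return 2
        fibonacci(x=2) -> return 1  (same call as traced above)
      -> return 3
      fibonacci(x=3) -> return 2  (same call as traced above)
    -> return 5
    fibonacci(x=4) -> return 3  (same call as traced above)
  -> return 8
  fibonacci(x=5) -> return 5  (same call as traced above)
-> return 13

Final answer: 13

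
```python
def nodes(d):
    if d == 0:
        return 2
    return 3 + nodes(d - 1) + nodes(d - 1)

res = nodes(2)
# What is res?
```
Call trace (a repeated sub-call is expanded the first time; later identical calls just restate its return value):
nodes(d=2)
  nodes(d=1)
    nodes(d=0)
    -> return 2
    nodes(d=0)
    -> return 2
  -> return 7
  nodes(d=1) -> return 7  (same call as traced above)
-> return 17

Final answer: 17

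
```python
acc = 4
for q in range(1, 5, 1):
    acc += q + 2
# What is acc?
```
Trace:
  acc=4
  acc=7, q=1
  acc=11, q=2
  acc=16, q=3
  acc=22, q=4

Final answer: 22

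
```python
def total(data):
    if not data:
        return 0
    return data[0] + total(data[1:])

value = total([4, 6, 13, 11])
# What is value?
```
Call trace:
total(data=[4, 6, 13, 11])
  total(data=[6, 13, 11])
    total(data=[13, 11])
      total(data=[11])
        total(data=[])
        -> return 0
      -> return 11
    -> return 24
  -> return 30
-> return 34

Final answer: 34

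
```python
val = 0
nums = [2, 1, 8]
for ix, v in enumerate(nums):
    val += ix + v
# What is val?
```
Trace:
  val=0
  val=2, ix=0, v=2
  val=4, ix=1, v=1
  val=14, ix=2, v=8

Final answer: 14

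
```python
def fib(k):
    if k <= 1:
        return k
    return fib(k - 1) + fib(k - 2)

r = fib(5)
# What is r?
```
Call trace (a repeated sub-call is expanded the first time; later identical calls just restate its return value):
fib(k=5)
  fib(k=4)
    fib(k=3)
      fib(k=2)
        fib(k=1)
        -> return 1
        fib(k=0)
        -> return 0
      -> return 1
      fib(k=1)
      -> return 1
    -> return 2
    fib(k=2) -> return 1  (same call as traced above)
  -> return 3
  fib(k=3) -> return 2  (same call as traced above)
-> return 5

Final answer: 5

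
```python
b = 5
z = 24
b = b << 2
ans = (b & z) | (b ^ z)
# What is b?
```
Trace:
  b=5
  b=5, z=24
  b=20, z=24
  b=20, z=24, ans=28

Final answer: 20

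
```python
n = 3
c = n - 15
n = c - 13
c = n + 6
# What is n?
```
Trace:
  n=3
  n=3, c=-12
  n=-25, c=-12
  n=-25, c=-19

Final answer: -25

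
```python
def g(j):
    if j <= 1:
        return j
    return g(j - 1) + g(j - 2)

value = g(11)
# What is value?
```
Call trace (a repeated sub-call is expanded the first time; later identical calls just restate its return value):
g(j=11)
  g(j=10)
    g(j=9)
      g(j=8)
        g(j=7)
          g(j=6)
            g(j=5)
              g(j=4)
                g(j=3)
                  g(j=2)
                    g(j=1)
                    -> return 1
                    g(j=0)
                    -> return 0
                  -> return 1
                  g(j=1)
                  -> return 1
                -> return 2
                g(j=2) -> return 1  (same call as traced above)
              -> return 3
              g(j=3) -> return 2  (same call as traced above)
            -> return 5
            g(j=4) -> return 3  (same call as traced above)
          -> return 8
          g(j=5) -> return 5  (same call as traced above)
        -> return 13
        g(j=6) -> return 8  (same call as traced above)
      -> return 21
      g(j=7) -> return 13  (same call as traced above)
    -> return 34
    g(j=8) -> return 21  (same call as traced above)
  -> return 55
  g(j=9) -> return 34  (same call as traced above)
-> return 89

Final answer: 89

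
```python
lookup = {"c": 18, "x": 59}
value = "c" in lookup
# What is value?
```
Trace:
  lookup={'c': 18, 'x': 59}
  lookup={'c': 18, 'x': 59}, value=True

Final answer: True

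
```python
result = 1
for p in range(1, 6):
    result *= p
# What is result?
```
Trace:
  result=1
  result=1, p=1
  result=2, p=2
  result=6, p=3
  result=24, p=4
  result=120, p=5

Final answer: 120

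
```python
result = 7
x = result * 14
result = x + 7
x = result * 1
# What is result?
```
Trace:
  result=7
  result=7, x=98
  result=105, x=98
  result=105, x=105

Final answer: 105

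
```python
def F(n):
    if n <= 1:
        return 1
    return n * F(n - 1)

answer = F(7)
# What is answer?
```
Call trace:
F(n=7)
  F(n=6)
    F(n=5)
      F(n=4)
        F(n=3)
          F(n=2)
            F(n=1)
            -> return 1
          -> return 2
        -> return 6
      -> return 24
    -> return 120
  -> return 720
-> return 5040

Final answer: 5040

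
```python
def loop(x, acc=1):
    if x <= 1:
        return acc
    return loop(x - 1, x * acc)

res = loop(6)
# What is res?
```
Call trace:
loop(x=6, acc=1)
  loop(x=5, acc=6)
    loop(x=4, acc=30)
      loop(x=3, acc=120)
        loop(x=2, acc=360)
          loop(x=1, acc=720)
          -> return 720
        -> return 720
      -> return 720
    -> return 720
  -> return 720
-> return 720

Final answer: 720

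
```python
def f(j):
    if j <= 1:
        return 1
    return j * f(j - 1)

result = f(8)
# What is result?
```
Call trace:
f(j=8)
  f(j=7)
    f(j=6)
      f(j=5)
        f(j=4)
          f(j=3)
            f(j=2)
              f(j=1)
              -> return 1
            -> return 2
          -> return 6
        -> return 24
      -> return 120
    -> return 720
  -> return 5040
-> return 40320

Final answer: 40320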